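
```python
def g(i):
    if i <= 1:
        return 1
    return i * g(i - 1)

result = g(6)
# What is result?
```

g(6) = 6 * 5 * 4 * 3 * 2 * 1 = 720

Answer: 720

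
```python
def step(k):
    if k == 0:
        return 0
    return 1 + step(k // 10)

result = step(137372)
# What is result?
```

Count of digits of 137372: 6

Answer: 6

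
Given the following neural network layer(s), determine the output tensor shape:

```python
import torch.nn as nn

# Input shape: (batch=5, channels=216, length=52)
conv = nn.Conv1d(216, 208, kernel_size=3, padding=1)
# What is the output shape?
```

Input: (5, 216, 52) -> Output: (5, 208, 52)

Answer: (5, 208, 52)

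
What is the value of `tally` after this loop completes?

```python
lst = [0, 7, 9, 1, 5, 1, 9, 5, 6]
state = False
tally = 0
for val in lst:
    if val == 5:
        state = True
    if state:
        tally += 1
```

Count elements after first 5 in [0, 7, 9, 1, 5, 1, 9, 5, 6]
`tally` takes the values: 0 → 1 → 2 → 3 → 4 → 5

Answer: 5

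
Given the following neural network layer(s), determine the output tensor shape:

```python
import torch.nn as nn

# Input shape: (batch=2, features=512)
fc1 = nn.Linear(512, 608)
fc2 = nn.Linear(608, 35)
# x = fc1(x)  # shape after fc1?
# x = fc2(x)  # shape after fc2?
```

Input: (2, 512) -> after fc1: (2, 608) -> Output: (2, 35)

Answer: (2, 35)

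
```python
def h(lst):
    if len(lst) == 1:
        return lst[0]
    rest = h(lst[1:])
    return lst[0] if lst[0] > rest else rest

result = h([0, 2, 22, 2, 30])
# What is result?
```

Recursive max over [0, 2, 22, 2, 30] = 30

Answer: 30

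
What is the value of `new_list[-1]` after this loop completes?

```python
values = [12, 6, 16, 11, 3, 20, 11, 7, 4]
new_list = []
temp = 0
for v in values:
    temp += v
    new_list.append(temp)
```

Cumulative sum ends at 90
`new_list` takes the values: [] → [12] → [12, 18] → [12, 18, 34] → [12, 18, 34, 45] → [12, 18, 34, 45, 48] → [12, 18, 34, 45, 48, 68] → [12, 18, 34, 45, 48, 68, 79] → [12, 18, 34, 45, 48, 68, 79, 86] → [12, 18, 34, 45, 48, 68, 79, 86, 90]
So `new_list[-1]` = 90

Answer: 90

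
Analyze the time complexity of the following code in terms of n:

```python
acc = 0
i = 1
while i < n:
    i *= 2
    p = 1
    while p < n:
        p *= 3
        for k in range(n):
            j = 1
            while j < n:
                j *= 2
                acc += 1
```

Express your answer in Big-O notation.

Each loop level contributes: log n × log n × n × log n. Multiplying the contributions gives O(n log^3 n).

Answer: O(n log^3 n)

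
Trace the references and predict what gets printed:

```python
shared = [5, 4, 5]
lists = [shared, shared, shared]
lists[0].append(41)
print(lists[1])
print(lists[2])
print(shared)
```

Key concept: list of same reference.
Step by step:
`shared = [5, 4, 5]` → shared = [5, 4, 5]
`lists = [shared, shared, shared]` → lists = [[5, 4, 5], [5, 4, 5], [5, 4, 5]]
`lists[0].append(41)` → shared = [5, 4, 5, 41]; lists = [[5, 4, 5, 41], [5, 4, 5, 41], [5, 4, 5, 41]]
`print(lists[1])` → prints [5, 4, 5, 41]
`print(lists[2])` → prints [5, 4, 5, 41]
`print(shared)` → prints [5, 4, 5, 41]

Answer:
[5, 4, 5, 41]
[5, 4, 5, 41]
[5, 4, 5, 41]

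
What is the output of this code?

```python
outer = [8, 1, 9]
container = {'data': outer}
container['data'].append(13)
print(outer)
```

Key concept: dict holds reference to list.
Step by step:
`outer = [8, 1, 9]` → outer = [8, 1, 9]
`container = {'data': outer}` → container = {'data': [8, 1, 9]}
`container['data'].append(13)` → outer = [8, 1, 9, 13]; container = {'data': [8, 1, 9, 13]}
`print(outer)` → prints [8, 1, 9, 13]

Answer: [8, 1, 9, 13]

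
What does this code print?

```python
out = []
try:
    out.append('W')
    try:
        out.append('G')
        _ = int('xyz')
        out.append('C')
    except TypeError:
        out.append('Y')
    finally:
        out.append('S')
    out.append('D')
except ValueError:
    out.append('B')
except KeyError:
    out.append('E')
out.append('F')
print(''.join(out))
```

Execution trace: 'W' (try body) → 'G' (inner try body) → 'S' (inner finally) → 'B' (except ValueError) → 'F' (after the try/except). Output: WGSBF

Answer: WGSBF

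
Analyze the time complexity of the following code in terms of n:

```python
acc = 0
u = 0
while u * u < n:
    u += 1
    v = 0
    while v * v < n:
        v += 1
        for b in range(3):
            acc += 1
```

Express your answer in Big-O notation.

Each loop level contributes: √n × √n × 1. Multiplying the contributions gives O(n).

Answer: O(n)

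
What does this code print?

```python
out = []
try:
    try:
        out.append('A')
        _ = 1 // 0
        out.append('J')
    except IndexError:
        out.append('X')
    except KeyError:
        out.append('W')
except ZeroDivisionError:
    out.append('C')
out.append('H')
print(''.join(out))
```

Execution trace: 'A' (try body) → 'C' (outer except ZeroDivisionError) → 'H' (after the try/except). Output: ACH

Answer: ACH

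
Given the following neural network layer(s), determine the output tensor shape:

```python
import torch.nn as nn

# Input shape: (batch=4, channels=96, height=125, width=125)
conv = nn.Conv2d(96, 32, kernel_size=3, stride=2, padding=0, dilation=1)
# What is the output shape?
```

Input: (4, 96, 125, 125) -> Output: (4, 32, 62, 62)

Answer: (4, 32, 62, 62)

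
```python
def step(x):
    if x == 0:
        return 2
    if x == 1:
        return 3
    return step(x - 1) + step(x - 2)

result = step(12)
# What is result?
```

Build up from base cases: step(0)=2, step(1)=3, step(2)=5, step(3)=8, step(4)=13, step(5)=21, step(6)=34, ..., step(12)=610

Answer: 610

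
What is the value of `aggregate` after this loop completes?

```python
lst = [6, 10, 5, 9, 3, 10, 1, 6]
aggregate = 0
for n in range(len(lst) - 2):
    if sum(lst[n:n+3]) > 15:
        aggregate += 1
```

Count windows with sum > 15
`aggregate` takes the values: 0 → 1 → 2 → 3 → 4 → 5

Answer: 5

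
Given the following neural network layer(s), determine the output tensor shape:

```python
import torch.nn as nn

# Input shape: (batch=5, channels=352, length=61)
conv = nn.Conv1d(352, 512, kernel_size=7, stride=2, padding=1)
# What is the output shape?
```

Input: (5, 352, 61) -> Output: (5, 512, 29)

Answer: (5, 512, 29)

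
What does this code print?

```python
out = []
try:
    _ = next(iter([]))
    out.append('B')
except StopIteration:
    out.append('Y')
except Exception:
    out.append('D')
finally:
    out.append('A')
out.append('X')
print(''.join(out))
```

Execution trace: 'Y' (except StopIteration) → 'A' (finally) → 'X' (after the try/except). Output: YAX

Answer: YAX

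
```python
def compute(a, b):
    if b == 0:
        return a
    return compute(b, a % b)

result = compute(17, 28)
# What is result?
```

compute(17, 28) -> compute(28, 17) -> compute(17, 11) -> compute(11, 6) -> compute(6, 5) -> compute(5, 1) -> compute(1, 0) -> 1

Answer: 1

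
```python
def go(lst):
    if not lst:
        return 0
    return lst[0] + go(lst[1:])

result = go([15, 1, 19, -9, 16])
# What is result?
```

15 + 1 + 19 + (-9) + 16 + 0 = 42

Answer: 42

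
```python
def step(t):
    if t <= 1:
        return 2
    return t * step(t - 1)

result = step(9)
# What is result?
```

step(9) = 9 * 8 * 7 * 6 * 5 * 4 * 3 * 2 * 2 = 725760

Answer: 725760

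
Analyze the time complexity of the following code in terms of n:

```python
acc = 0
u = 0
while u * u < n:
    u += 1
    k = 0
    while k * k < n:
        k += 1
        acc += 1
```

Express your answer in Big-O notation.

Each loop level contributes: √n × √n. Multiplying the contributions gives O(n).

Answer: O(n)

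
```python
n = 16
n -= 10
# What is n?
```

Trace:
`n = 16` → n = 16
`n -= 10` → n = 6
So n = 6

Answer: 6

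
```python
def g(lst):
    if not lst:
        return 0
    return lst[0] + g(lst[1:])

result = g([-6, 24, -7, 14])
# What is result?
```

(-6) + 24 + (-7) + 14 + 0 = 25

Answer: 25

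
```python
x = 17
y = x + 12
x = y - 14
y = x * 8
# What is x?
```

Trace:
`x = 17` → x = 17
`y = x + 12` → y = 29
`x = y - 14` → x = 15
`y = x * 8` → y = 120
So x = 15

Answer: 15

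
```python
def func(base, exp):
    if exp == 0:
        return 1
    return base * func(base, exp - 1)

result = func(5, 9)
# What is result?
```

func(5, 9) = 5 * 5 * 5 * 5 * 5 * 5 * 5 * 5 * 5 = 1953125

Answer: 1953125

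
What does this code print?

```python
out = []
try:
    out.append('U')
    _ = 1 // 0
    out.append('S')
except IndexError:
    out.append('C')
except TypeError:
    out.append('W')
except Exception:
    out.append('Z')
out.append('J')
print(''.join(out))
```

Execution trace: 'U' (try body) → 'Z' (except Exception) → 'J' (after the try/except). Output: UZJ

Answer: UZJ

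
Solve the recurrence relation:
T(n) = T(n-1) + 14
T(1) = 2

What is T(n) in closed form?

Unrolling: T(n) = T(1) + 14·(n-1) = 2 + 14(n-1) = 14n - 12.

Answer: T(n) = 14n - 12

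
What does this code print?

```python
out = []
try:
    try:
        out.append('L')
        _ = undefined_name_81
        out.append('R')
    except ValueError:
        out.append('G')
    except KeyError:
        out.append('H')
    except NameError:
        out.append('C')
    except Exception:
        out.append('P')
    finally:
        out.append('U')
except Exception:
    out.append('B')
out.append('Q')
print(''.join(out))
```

Execution trace: 'L' (inner try body) → 'C' (inner except NameError) → 'U' (inner finally) → 'Q' (after the try/except). Output: LCUQ

Answer: LCUQ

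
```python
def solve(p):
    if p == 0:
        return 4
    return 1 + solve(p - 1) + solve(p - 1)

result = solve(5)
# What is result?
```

solve(p) = 1 + 2·solve(p-1), solve(0)=4. Closed form: (4+1)·2^5 - 1 = 159.

Answer: 159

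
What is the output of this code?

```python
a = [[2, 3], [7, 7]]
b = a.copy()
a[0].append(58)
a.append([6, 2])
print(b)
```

Key concept: shallow copy with nested lists.
Step by step:
`a = [[2, 3], [7, 7]]` → a = [[2, 3], [7, 7]]
`b = a.copy()` → b = [[2, 3], [7, 7]]
`a[0].append(58)` → a = [[2, 3, 58], [7, 7]]; b = [[2, 3, 58], [7, 7]]
`a.append([6, 2])` → a = [[2, 3, 58], [7, 7], [6, 2]]
`print(b)` → prints [[2, 3, 58], [7, 7]]

Answer: [[2, 3, 58], [7, 7]]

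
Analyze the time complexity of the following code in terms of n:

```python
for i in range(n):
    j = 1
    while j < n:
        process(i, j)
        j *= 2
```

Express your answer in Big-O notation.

This is Linear outer loop, logarithmic inner loop. Time complexity: O(n log n).

Answer: O(n log n)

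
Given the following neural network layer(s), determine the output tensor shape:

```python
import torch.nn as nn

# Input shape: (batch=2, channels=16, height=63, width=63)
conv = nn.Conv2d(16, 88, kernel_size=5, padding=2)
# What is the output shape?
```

Input: (2, 16, 63, 63) -> Output: (2, 88, 63, 63)

Answer: (2, 88, 63, 63)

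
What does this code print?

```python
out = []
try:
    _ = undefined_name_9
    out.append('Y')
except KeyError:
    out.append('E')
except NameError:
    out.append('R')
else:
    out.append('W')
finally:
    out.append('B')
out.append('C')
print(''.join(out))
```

Execution trace: 'R' (except NameError) → 'B' (finally) → 'C' (after the try/except). Output: RBC

Answer: RBC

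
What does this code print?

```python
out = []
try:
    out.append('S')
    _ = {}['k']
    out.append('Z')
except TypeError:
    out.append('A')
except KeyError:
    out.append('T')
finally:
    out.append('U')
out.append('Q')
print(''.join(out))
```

Execution trace: 'S' (try body) → 'T' (except KeyError) → 'U' (finally) → 'Q' (after the try/except). Output: STUQ

Answer: STUQ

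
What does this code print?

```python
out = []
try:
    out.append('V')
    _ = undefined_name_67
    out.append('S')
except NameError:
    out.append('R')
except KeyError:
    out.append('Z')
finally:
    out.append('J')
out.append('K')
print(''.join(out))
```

Execution trace: 'V' (try body) → 'R' (except NameError) → 'J' (finally) → 'K' (after the try/except). Output: VRJK

Answer: VRJK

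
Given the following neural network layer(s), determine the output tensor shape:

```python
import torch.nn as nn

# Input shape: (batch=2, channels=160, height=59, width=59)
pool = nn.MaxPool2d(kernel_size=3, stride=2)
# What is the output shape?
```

Input: (2, 160, 59, 59) -> Output: (2, 160, 29, 29)

Answer: (2, 160, 29, 29)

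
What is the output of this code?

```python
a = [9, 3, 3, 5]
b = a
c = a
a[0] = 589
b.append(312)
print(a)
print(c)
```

Key concept: multiple aliases.
Step by step:
`a = [9, 3, 3, 5]` → a = [9, 3, 3, 5]
`b = a` → b = [9, 3, 3, 5] (same object as a)
`c = a` → c = [9, 3, 3, 5] (same object as a, b)
`a[0] = 589` → a = [589, 3, 3, 5] (same object as b, c); b = [589, 3, 3, 5] (same object as a, c); c = [589, 3, 3, 5] (same object as a, b)
`b.append(312)` → a = [589, 3, 3, 5, 312] (same object as b, c); b = [589, 3, 3, 5, 312] (same object as a, c); c = [589, 3, 3, 5, 312] (same object as a, b)
`print(a)` → prints [589, 3, 3, 5, 312]
`print(c)` → prints [589, 3, 3, 5, 312]

Answer:
[589, 3, 3, 5, 312]
[589, 3, 3, 5, 312]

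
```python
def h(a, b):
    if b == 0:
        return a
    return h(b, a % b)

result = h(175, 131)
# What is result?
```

h(175, 131) -> h(131, 44) -> h(44, 43) -> h(43, 1) -> h(1, 0) -> 1

Answer: 1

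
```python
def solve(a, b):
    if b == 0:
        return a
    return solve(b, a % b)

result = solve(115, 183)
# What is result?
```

solve(115, 183) -> solve(183, 115) -> solve(115, 68) -> solve(68, 47) -> solve(47, 21) -> solve(21, 5) -> solve(5, 1) -> solve(1, 0) -> 1

Answer: 1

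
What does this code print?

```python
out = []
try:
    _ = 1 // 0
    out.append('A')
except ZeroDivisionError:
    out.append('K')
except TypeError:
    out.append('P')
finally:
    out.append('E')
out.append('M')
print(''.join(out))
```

Execution trace: 'K' (except ZeroDivisionError) → 'E' (finally) → 'M' (after the try/except). Output: KEM

Answer: KEM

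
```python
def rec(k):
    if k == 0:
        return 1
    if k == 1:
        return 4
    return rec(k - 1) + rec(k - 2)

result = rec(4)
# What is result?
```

Build up from base cases: rec(0)=1, rec(1)=4, rec(2)=5, rec(3)=9, rec(4)=14

Answer: 14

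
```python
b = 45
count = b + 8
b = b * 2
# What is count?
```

Trace:
`b = 45` → b = 45
`count = b + 8` → count = 53
`b = b * 2` → b = 90
So count = 53

Answer: 53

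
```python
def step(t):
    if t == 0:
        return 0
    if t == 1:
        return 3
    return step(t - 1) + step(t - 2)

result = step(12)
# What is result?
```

Build up from base cases: step(0)=0, step(1)=3, step(2)=3, step(3)=6, step(4)=9, step(5)=15, step(6)=24, ..., step(12)=432

Answer: 432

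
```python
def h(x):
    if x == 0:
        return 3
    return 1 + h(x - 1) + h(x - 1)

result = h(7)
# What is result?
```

h(x) = 1 + 2·h(x-1), h(0)=3. Closed form: (3+1)·2^7 - 1 = 511.

Answer: 511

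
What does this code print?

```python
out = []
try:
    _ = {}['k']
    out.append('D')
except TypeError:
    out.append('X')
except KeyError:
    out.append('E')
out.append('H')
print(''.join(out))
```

Execution trace: 'E' (except KeyError) → 'H' (after the try/except). Output: EH

Answer: EH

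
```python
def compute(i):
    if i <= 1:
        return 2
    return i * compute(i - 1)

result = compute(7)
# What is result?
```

compute(7) = 7 * 6 * 5 * 4 * 3 * 2 * 2 = 10080

Answer: 10080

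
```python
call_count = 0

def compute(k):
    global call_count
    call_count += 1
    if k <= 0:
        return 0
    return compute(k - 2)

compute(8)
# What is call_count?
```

Linear recursion stepping by 2: 5 calls from k=8 down to ≤0.

Answer: 5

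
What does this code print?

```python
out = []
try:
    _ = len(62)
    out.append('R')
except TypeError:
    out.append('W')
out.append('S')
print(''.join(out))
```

Execution trace: 'W' (except TypeError) → 'S' (after the try/except). Output: WS

Answer: WS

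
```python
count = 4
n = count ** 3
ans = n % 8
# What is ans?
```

Trace:
`count = 4` → count = 4
`n = count ** 3` → n = 64
`ans = n % 8` → ans = 0
So ans = 0

Answer: 0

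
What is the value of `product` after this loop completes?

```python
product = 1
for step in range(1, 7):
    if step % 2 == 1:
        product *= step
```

Product of odd numbers 1 to 6
`product` takes the values: 1 → 3 → 15

Answer: 15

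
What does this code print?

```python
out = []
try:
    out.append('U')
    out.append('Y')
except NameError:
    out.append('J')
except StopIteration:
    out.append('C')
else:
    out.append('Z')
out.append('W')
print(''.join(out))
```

Execution trace: 'U' (try body) → 'Y' (try body, no exception) → 'Z' (else) → 'W' (after the try/except). Output: UYZW

Answer: UYZW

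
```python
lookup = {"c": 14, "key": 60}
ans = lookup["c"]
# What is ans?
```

Trace:
`lookup = {"c": 14, "key": 60}` → lookup = {'c': 14, 'key': 60}
`ans = lookup["c"]` → ans = 14
So ans = 14

Answer: 14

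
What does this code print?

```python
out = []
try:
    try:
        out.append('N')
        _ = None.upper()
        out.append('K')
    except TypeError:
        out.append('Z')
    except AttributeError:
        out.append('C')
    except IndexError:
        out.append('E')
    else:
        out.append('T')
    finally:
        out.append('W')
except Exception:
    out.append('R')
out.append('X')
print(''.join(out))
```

Execution trace: 'N' (inner try body) → 'C' (inner except AttributeError) → 'W' (inner finally) → 'X' (after the try/except). Output: NCWX

Answer: NCWX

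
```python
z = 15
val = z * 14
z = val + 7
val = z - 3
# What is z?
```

Trace:
`z = 15` → z = 15
`val = z * 14` → val = 210
`z = val + 7` → z = 217
`val = z - 3` → val = 214
So z = 217

Answer: 217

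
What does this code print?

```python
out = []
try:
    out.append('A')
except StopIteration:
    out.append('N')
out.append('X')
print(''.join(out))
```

Execution trace: 'A' (try body, no exception) → 'X' (after the try/except). Output: AX

Answer: AX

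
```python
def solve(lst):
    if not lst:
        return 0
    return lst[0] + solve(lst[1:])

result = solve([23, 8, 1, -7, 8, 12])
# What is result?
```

23 + 8 + 1 + (-7) + 8 + 12 + 0 = 45

Answer: 45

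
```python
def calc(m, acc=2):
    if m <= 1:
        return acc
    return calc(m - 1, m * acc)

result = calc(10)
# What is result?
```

Accumulator trace (n, acc): (10, 2) -> (9, 20) -> (8, 180) -> (7, 1440) -> (6, 10080) -> (5, 60480) -> (4, 302400) -> (3, 1209600) -> (2, 3628800) -> (1, 7257600) -> return 7257600

Answer: 7257600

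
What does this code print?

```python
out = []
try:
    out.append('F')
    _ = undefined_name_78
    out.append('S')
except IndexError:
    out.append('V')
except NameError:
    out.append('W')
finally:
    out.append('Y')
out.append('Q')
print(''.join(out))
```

Execution trace: 'F' (try body) → 'W' (except NameError) → 'Y' (finally) → 'Q' (after the try/except). Output: FWYQ

Answer: FWYQ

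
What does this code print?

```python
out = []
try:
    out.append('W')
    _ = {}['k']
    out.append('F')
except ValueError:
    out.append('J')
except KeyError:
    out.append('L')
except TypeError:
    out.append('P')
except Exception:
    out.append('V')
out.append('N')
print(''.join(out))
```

Execution trace: 'W' (try body) → 'L' (except KeyError) → 'N' (after the try/except). Output: WLN

Answer: WLN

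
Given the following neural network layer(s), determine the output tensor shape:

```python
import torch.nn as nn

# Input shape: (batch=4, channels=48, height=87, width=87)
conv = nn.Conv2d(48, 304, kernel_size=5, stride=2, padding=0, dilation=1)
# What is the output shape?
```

Input: (4, 48, 87, 87) -> Output: (4, 304, 42, 42)

Answer: (4, 304, 42, 42)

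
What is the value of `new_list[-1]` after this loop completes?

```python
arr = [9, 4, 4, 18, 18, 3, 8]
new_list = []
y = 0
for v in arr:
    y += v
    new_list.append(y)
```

Cumulative sum ends at 64
`new_list` takes the values: [] → [9] → [9, 13] → [9, 13, 17] → [9, 13, 17, 35] → [9, 13, 17, 35, 53] → [9, 13, 17, 35, 53, 56] → [9, 13, 17, 35, 53, 56, 64]
So `new_list[-1]` = 64

Answer: 64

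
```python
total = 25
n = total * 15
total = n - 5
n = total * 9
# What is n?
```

Trace:
`total = 25` → total = 25
`n = total * 15` → n = 375
`total = n - 5` → total = 370
`n = total * 9` → n = 3330
So n = 3330

Answer: 3330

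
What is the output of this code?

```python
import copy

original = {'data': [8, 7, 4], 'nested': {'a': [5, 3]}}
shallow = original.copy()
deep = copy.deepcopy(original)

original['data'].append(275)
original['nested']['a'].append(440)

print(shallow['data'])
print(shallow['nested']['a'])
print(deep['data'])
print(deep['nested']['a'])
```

Key concept: comparing shallow vs deep copy.
Step by step:
`original = {'data': [8, 7, 4], 'nested': {'a': [5, 3]}}` → original = {'data': [8, 7, 4], 'nested': {'a': [5, 3]}}
`shallow = original.copy()` → shallow = {'data': [8, 7, 4], 'nested': {'a': [5, 3]}}
`deep = copy.deepcopy(original)` → deep = {'data': [8, 7, 4], 'nested': {'a': [5, 3]}}
`original['data'].append(275)` → original = {'data': [8, 7, 4, 275], 'nested': {'a': [5, 3]}}; shallow = {'data': [8, 7, 4, 275], 'nested': {'a': [5, 3]}}
`original['nested']['a'].append(440)` → original = {'data': [8, 7, 4, 275], 'nested': {'a': [5, 3, 440]}}; shallow = {'data': [8, 7, 4, 275], 'nested': {'a': [5, 3, 440]}}
`print(shallow['data'])` → prints [8, 7, 4, 275]
`print(shallow['nested']['a'])` → prints [5, 3, 440]
`print(deep['data'])` → prints [8, 7, 4]
`print(deep['nested']['a'])` → prints [5, 3]

Answer:
[8, 7, 4, 275]
[5, 3, 440]
[8, 7, 4]
[5, 3]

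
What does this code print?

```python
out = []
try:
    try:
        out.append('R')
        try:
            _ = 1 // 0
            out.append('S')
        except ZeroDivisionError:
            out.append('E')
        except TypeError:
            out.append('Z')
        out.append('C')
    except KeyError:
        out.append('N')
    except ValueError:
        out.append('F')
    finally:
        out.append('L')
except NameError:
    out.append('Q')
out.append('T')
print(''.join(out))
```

Execution trace: 'R' (try body) → 'E' (inner except ZeroDivisionError) → 'C' (try body, no exception) → 'L' (finally) → 'T' (after the try/except). Output: RECLT

Answer: RECLT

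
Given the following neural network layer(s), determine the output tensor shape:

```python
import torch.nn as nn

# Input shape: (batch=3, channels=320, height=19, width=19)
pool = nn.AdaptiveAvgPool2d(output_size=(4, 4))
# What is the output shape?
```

Input: (3, 320, 19, 19) -> Output: (3, 320, 4, 4)

Answer: (3, 320, 4, 4)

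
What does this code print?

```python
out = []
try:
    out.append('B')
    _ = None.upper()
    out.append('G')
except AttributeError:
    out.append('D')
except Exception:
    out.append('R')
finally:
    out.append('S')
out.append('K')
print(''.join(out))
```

Execution trace: 'B' (try body) → 'D' (except AttributeError) → 'S' (finally) → 'K' (after the try/except). Output: BDSK

Answer: BDSK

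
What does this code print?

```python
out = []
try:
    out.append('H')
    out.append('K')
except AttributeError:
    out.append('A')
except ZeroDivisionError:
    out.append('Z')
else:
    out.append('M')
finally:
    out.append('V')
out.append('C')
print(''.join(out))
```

Execution trace: 'H' (try body) → 'K' (try body, no exception) → 'M' (else) → 'V' (finally) → 'C' (after the try/except). Output: HKMVC

Answer: HKMVC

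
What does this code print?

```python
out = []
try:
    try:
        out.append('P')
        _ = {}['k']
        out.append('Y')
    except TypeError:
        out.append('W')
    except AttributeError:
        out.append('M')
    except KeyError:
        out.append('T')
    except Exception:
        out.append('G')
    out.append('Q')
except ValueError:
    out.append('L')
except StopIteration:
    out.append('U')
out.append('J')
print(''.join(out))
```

Execution trace: 'P' (inner try body) → 'T' (inner except KeyError) → 'Q' (try body, no exception) → 'J' (after the try/except). Output: PTQJ

Answer: PTQJ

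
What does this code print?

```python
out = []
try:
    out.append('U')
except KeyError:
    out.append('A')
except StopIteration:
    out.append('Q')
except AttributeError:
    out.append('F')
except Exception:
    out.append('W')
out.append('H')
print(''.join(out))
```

Execution trace: 'U' (try body, no exception) → 'H' (after the try/except). Output: UH

Answer: UH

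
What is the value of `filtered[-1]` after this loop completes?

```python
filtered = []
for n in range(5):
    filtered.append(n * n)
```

Last element of squares 0 to 4
`filtered` takes the values: [] → [0] → [0, 1] → [0, 1, 4] → [0, 1, 4, 9] → [0, 1, 4, 9, 16]
So `filtered[-1]` = 16

Answer: 16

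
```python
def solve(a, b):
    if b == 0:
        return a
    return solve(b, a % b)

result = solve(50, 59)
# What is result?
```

solve(50, 59) -> solve(59, 50) -> solve(50, 9) -> solve(9, 5) -> solve(5, 4) -> solve(4, 1) -> solve(1, 0) -> 1

Answer: 1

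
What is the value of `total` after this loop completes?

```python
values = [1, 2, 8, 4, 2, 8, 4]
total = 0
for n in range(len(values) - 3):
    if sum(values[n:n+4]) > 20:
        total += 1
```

Count windows with sum > 20
`total` takes the values: 0 → 1

Answer: 1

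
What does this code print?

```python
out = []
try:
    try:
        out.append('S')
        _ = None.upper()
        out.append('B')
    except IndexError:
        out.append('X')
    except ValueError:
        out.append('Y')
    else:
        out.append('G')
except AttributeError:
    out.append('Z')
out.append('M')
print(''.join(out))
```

Execution trace: 'S' (try body) → 'Z' (outer except AttributeError) → 'M' (after the try/except). Output: SZM

Answer: SZM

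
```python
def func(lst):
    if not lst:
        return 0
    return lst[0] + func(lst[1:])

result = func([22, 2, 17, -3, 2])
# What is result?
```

22 + 2 + 17 + (-3) + 2 + 0 = 40

Answer: 40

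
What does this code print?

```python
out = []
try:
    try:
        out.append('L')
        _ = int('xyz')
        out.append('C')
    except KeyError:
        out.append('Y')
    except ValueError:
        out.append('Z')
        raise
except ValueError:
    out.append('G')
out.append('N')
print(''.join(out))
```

Execution trace: 'L' (inner try body) → 'Z' (inner except ValueError) → 'G' (outer except ValueError) → 'N' (after the try/except). Output: LZGN

Answer: LZGN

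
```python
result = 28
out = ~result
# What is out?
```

Trace:
`result = 28` → result = 28
`out = ~result` → out = -29
So out = -29

Answer: -29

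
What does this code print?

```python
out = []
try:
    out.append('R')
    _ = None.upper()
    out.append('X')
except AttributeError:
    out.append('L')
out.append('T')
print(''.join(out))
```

Execution trace: 'R' (try body) → 'L' (except AttributeError) → 'T' (after the try/except). Output: RLT

Answer: RLT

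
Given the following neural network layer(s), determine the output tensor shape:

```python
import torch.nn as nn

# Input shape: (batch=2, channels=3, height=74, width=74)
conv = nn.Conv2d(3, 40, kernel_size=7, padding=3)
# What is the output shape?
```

Input: (2, 3, 74, 74) -> Output: (2, 40, 74, 74)

Answer: (2, 40, 74, 74)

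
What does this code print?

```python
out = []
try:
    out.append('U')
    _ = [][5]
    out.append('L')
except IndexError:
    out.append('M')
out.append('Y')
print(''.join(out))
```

Execution trace: 'U' (try body) → 'M' (except IndexError) → 'Y' (after the try/except). Output: UMY

Answer: UMY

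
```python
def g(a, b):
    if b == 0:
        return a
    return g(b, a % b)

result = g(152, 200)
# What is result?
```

g(152, 200) -> g(200, 152) -> g(152, 48) -> g(48, 8) -> g(8, 0) -> 8

Answer: 8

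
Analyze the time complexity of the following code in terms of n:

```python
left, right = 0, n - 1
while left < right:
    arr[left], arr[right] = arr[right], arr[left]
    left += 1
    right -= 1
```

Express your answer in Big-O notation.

This is In-place array reversal. Time complexity: O(n).

Answer: O(n)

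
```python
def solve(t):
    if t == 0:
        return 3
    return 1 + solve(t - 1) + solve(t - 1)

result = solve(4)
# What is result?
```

solve(t) = 1 + 2·solve(t-1), solve(0)=3. Closed form: (3+1)·2^4 - 1 = 63.

Answer: 63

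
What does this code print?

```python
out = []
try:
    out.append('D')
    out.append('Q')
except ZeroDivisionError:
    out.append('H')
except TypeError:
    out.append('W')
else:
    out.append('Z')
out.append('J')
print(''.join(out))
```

Execution trace: 'D' (try body) → 'Q' (try body, no exception) → 'Z' (else) → 'J' (after the try/except). Output: DQZJ

Answer: DQZJ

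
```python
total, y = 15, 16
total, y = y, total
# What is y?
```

Trace:
`total, y = 15, 16` → total = 15; y = 16
`total, y = y, total` → total = 16; y = 15
So y = 15

Answer: 15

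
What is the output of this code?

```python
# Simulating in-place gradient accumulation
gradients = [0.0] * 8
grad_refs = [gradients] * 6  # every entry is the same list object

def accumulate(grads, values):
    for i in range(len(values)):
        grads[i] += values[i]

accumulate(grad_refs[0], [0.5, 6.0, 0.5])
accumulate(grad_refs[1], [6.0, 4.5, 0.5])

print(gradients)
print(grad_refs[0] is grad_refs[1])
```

Key concept: gradient accumulation aliasing.
Step by step:
`gradients = [0.0] * 8` → gradients = [0.0, 0.0, 0.0, 0.0, 0.0, 0.0, 0.0, 0.0]
`grad_refs = [gradients] * 6` → grad_refs = [[0.0, 0.0, 0.0, 0.0, 0.0, 0.0, 0.0, 0.0], [0.0, 0.0, 0.0, 0.0, 0.0, 0.0, 0.0, 0.0], [0.0, 0.0, 0.0, 0.0, 0.0, 0.0, 0.0, 0.0], [0.0, 0.0, 0.0, 0.0, 0.0, 0.0, 0.0, 0.0], [0.0, 0.0, 0.0, 0.0, 0.0, 0.0, 0.0, 0.0], [0.0, 0.0, 0.0, 0.0, 0.0, 0.0, 0.0, 0.0]]
`accumulate(grad_refs[0], [0.5, 6.0, 0.5])` → gradients = [0.5, 6.0, 0.5, 0.0, 0.0, 0.0, 0.0, 0.0]; grad_refs = [[0.5, 6.0, 0.5, 0.0, 0.0, 0.0, 0.0, 0.0], [0.5, 6.0, 0.5, 0.0, 0.0, 0.0, 0.0, 0.0], [0.5, 6.0, 0.5, 0.0, 0.0, 0.0, 0.0, 0.0], [0.5, 6.0, 0.5, 0.0, 0.0, 0.0, 0.0, 0.0], [0.5, 6.0, 0.5, 0.0, 0.0, 0.0, 0.0, 0.0], [0.5, 6.0, 0.5, 0.0, 0.0, 0.0, 0.0, 0.0]]
`accumulate(grad_refs[1], [6.0, 4.5, 0.5])` → gradients = [6.5, 10.5, 1.0, 0.0, 0.0, 0.0, 0.0, 0.0]; grad_refs = [[6.5, 10.5, 1.0, 0.0, 0.0, 0.0, 0.0, 0.0], [6.5, 10.5, 1.0, 0.0, 0.0, 0.0, 0.0, 0.0], [6.5, 10.5, 1.0, 0.0, 0.0, 0.0, 0.0, 0.0], [6.5, 10.5, 1.0, 0.0, 0.0, 0.0, 0.0, 0.0], [6.5, 10.5, 1.0, 0.0, 0.0, 0.0, 0.0, 0.0], [6.5, 10.5, 1.0, 0.0, 0.0, 0.0, 0.0, 0.0]]
`print(gradients)` → prints [6.5, 10.5, 1.0, 0.0, 0.0, 0.0, 0.0, 0.0]
`print(grad_refs[0] is grad_refs[1])` → prints True

Answer:
[6.5, 10.5, 1.0, 0.0, 0.0, 0.0, 0.0, 0.0]
True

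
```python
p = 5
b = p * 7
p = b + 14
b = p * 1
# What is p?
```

Trace:
`p = 5` → p = 5
`b = p * 7` → b = 35
`p = b + 14` → p = 49
`b = p * 1` → b = 49
So p = 49

Answer: 49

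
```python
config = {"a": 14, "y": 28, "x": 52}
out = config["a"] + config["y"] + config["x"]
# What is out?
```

Trace:
`config = {"a": 14, "y": 28, "x": 52}` → config = {'a': 14, 'y': 28, 'x': 52}
`out = config["a"] + config["y"] + config["x"]` → out = 94
So out = 94

Answer: 94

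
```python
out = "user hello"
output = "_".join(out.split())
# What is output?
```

Trace:
`out = "user hello"` → out = 'user hello'
`output = "_".join(out.split())` → output = 'user_hello'
So output = 'user_hello'

Answer: 'user_hello'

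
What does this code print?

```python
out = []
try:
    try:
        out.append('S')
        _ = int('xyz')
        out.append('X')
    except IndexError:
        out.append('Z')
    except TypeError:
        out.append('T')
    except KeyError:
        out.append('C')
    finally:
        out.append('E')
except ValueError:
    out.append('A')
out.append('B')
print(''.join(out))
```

Execution trace: 'S' (try body) → 'E' (finally) → 'A' (outer except ValueError) → 'B' (after the try/except). Output: SEAB

Answer: SEAB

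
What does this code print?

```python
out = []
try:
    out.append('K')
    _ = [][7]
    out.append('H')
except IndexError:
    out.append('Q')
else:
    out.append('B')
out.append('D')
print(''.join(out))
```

Execution trace: 'K' (try body) → 'Q' (except IndexError) → 'D' (after the try/except). Output: KQD

Answer: KQD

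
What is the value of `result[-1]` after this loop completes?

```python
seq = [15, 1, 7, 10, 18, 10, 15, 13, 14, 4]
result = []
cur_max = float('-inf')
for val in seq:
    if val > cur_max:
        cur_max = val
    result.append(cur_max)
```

Running max ends at 18
`result` takes the values: [] → [15] → [15, 15] → [15, 15, 15] → [15, 15, 15, 15] → [15, 15, 15, 15, 18] → [15, 15, 15, 15, 18, 18] → [15, 15, 15, 15, 18, 18, 18] → [15, 15, 15, 15, 18, 18, 18, 18] → [15, 15, 15, 15, 18, 18, 18, 18, 18] → [15, 15, 15, 15, 18, 18, 18, 18, 18, 18]
So `result[-1]` = 18

Answer: 18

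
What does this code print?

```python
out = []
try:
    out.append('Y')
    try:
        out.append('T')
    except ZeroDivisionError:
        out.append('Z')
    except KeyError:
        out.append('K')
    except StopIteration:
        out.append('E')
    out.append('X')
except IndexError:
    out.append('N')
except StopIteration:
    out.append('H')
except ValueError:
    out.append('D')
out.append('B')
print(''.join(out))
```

Execution trace: 'Y' (try body) → 'T' (inner try body, no exception) → 'X' (try body, no exception) → 'B' (after the try/except). Output: YTXB

Answer: YTXB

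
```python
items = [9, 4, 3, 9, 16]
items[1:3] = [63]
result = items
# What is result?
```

Trace:
`items = [9, 4, 3, 9, 16]` → items = [9, 4, 3, 9, 16]
`items[1:3] = [63]` → items = [9, 63, 9, 16]
`result = items` → result = [9, 63, 9, 16]
So result = [9, 63, 9, 16]

Answer: [9, 63, 9, 16]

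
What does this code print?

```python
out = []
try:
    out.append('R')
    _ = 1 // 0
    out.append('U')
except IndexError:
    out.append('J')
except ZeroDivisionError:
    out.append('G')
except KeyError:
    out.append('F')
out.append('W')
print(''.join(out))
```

Execution trace: 'R' (try body) → 'G' (except ZeroDivisionError) → 'W' (after the try/except). Output: RGW

Answer: RGW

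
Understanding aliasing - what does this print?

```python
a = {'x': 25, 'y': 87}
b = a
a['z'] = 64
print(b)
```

Key concept: dict aliasing.
Step by step:
`a = {'x': 25, 'y': 87}` → a = {'x': 25, 'y': 87}
`b = a` → b = {'x': 25, 'y': 87} (same object as a)
`a['z'] = 64` → a = {'x': 25, 'y': 87, 'z': 64} (same object as b); b = {'x': 25, 'y': 87, 'z': 64} (same object as a)
`print(b)` → prints {'x': 25, 'y': 87, 'z': 64}

Answer: {'x': 25, 'y': 87, 'z': 64}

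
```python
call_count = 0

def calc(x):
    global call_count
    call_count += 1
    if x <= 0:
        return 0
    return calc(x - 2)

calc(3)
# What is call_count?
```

Linear recursion stepping by 2: 3 calls from x=3 down to ≤0.

Answer: 3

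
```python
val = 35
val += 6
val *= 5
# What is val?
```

Trace:
`val = 35` → val = 35
`val += 6` → val = 41
`val *= 5` → val = 205
So val = 205

Answer: 205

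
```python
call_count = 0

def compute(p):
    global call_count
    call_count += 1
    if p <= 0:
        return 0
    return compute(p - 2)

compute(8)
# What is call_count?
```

Linear recursion stepping by 2: 5 calls from p=8 down to ≤0.

Answer: 5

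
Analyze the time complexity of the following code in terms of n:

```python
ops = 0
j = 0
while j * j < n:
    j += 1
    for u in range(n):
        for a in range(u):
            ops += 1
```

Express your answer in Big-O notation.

Each loop level contributes: √n × n × n. Multiplying the contributions gives O(n^2√n).

Answer: O(n^2√n)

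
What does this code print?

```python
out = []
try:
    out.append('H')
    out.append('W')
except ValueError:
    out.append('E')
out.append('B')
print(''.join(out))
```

Execution trace: 'H' (try body) → 'W' (try body, no exception) → 'B' (after the try/except). Output: HWB

Answer: HWB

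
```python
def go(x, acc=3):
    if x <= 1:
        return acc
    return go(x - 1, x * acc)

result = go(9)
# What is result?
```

Accumulator trace (n, acc): (9, 3) -> (8, 27) -> (7, 216) -> (6, 1512) -> (5, 9072) -> (4, 45360) -> (3, 181440) -> (2, 544320) -> (1, 1088640) -> return 1088640

Answer: 1088640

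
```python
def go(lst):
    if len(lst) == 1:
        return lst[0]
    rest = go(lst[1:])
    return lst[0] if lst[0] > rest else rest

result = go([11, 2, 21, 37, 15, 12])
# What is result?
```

Recursive max over [11, 2, 21, 37, 15, 12] = 37

Answer: 37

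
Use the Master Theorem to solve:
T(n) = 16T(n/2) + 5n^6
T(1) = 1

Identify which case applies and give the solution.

a=16, b=2, f(n)=5n^6. log_2(16) = 4. Since c=6 > 4 and the regularity condition holds (16(n/2)^6 = (16/2^6)n^6 with 16/2^6 < 1), Case 3 applies: T(n) = Θ(f(n)) = O(n^6).

Answer: O(n^6) - Case 3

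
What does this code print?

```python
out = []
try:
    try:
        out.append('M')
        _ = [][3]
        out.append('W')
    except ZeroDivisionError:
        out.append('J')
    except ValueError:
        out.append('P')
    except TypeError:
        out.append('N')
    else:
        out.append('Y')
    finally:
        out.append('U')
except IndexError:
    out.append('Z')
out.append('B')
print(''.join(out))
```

Execution trace: 'M' (try body) → 'U' (finally) → 'Z' (outer except IndexError) → 'B' (after the try/except). Output: MUZB

Answer: MUZB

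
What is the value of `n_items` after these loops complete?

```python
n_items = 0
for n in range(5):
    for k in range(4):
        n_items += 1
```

5 * 4 = 20
`n_items` takes the values: 0 → 1 → 2 → 3 → 4 → 5 → 6 → 7 → 8 → 9 → 10 → 11 → 12 → 13 → 14 → 15 → 16 → 17 → 18 → 19 → 20

Answer: 20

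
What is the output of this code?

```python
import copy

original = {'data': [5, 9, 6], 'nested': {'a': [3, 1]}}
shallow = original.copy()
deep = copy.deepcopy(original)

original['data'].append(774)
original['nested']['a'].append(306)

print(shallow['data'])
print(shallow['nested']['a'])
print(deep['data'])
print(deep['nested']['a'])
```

Key concept: comparing shallow vs deep copy.
Step by step:
`original = {'data': [5, 9, 6], 'nested': {'a': [3, 1]}}` → original = {'data': [5, 9, 6], 'nested': {'a': [3, 1]}}
`shallow = original.copy()` → shallow = {'data': [5, 9, 6], 'nested': {'a': [3, 1]}}
`deep = copy.deepcopy(original)` → deep = {'data': [5, 9, 6], 'nested': {'a': [3, 1]}}
`original['data'].append(774)` → original = {'data': [5, 9, 6, 774], 'nested': {'a': [3, 1]}}; shallow = {'data': [5, 9, 6, 774], 'nested': {'a': [3, 1]}}
`original['nested']['a'].append(306)` → original = {'data': [5, 9, 6, 774], 'nested': {'a': [3, 1, 306]}}; shallow = {'data': [5, 9, 6, 774], 'nested': {'a': [3, 1, 306]}}
`print(shallow['data'])` → prints [5, 9, 6, 774]
`print(shallow['nested']['a'])` → prints [3, 1, 306]
`print(deep['data'])` → prints [5, 9, 6]
`print(deep['nested']['a'])` → prints [3, 1]

Answer:
[5, 9, 6, 774]
[3, 1, 306]
[5, 9, 6]
[3, 1]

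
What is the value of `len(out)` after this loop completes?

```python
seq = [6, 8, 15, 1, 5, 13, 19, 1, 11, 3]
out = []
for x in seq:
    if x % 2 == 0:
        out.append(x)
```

Count even numbers in [6, 8, 15, 1, 5, 13, 19, 1, 11, 3]
`out` takes the values: [] → [6] → [6, 8]
So `len(out)` = 2

Answer: 2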